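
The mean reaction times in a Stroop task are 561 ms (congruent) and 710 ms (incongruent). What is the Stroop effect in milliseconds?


Stroop effect = RT(incongruent) - RT(congruent)
= 710 - 561
= 149 ms


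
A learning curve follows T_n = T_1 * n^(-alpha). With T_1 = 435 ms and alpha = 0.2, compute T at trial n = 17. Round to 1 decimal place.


T_n = 435 * 17^(-0.2)
17^(-0.2) = 0.567427
T_n = 435 * 0.567427
= 246.8 ms


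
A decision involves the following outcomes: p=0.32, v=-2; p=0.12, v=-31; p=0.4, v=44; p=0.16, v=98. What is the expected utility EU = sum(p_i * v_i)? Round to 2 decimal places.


EU = sum(p_i * v_i)
0.32 * -2 = -0.64
0.12 * -31 = -3.72
0.4 * 44 = 17.6
0.16 * 98 = 15.68
EU = -0.64 + -3.72 + 17.6 + 15.68
= 28.92


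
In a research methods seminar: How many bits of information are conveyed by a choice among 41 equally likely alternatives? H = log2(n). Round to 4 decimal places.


H = log2(n)
H = log2(41)
= 5.3576


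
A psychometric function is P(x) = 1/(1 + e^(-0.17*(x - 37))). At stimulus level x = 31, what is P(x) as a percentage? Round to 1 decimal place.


P(x) = 1/(1 + e^(-0.17*(31 - 37)))
Exponent = -0.17 * -6 = 1.02
e^(1.02) = 2.773195
P = 1/(1 + 2.773195) = 0.265027
Percentage = 26.5


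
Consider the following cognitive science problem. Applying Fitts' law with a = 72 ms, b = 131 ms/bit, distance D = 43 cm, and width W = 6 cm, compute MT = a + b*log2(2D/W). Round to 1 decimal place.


MT = 72 + 131 * log2(2*43/6)
2D/W = 14.333333
log2(14.333333) = 3.8413
MT = 72 + 131 * 3.8413
= 575.2 ms


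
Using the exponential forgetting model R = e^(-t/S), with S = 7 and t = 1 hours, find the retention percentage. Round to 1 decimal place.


R = e^(-t/S)
-t/S = -1/7 = -0.142857
R = e^(-0.142857) = 0.866878
Percentage = 0.866878 * 100
= 86.7


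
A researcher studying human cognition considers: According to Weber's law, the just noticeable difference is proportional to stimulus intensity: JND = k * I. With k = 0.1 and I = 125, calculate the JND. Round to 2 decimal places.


JND = k * I
JND = 0.1 * 125
= 12.50


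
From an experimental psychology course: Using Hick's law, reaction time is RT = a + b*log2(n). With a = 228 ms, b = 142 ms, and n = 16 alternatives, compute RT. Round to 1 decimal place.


RT = 228 + 142 * log2(16)
log2(16) = 4.0
RT = 228 + 142 * 4.0
= 228 + 568.0
= 796.0 ms


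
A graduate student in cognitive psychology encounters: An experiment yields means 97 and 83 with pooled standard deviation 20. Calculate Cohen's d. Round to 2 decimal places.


Cohen's d = (M1 - M2) / S_pooled
= (97 - 83) / 20
= 14 / 20
= 0.70


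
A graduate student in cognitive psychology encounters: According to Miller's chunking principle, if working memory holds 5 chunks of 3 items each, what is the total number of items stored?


Total items = chunks * items_per_chunk
= 5 * 3
= 15


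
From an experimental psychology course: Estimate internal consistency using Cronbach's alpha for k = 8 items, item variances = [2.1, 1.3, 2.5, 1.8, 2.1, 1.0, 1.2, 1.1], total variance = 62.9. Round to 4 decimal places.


alpha = (k/(k-1)) * (1 - sum(s_i^2)/s_total^2)
sum(item variances) = 13.1
k/(k-1) = 8/7 = 1.142857
1 - 13.1/62.9 = 1 - 0.208267 = 0.791733
alpha = 1.142857 * 0.791733
= 0.9048


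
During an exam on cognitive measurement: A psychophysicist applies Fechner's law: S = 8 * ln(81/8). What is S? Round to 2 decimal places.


S = 8 * ln(81/8)
I/I0 = 10.125
ln(10.125) = 2.315
S = 8 * 2.315
= 18.52


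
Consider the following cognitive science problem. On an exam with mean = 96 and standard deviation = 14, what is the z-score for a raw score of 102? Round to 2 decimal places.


z = (X - mu) / sigma
= (102 - 96) / 14
= 6 / 14
= 0.43


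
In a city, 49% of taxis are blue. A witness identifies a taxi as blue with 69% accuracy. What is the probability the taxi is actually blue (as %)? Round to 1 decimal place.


P(blue | says blue) = P(says blue | blue)*P(blue) / [P(says blue | blue)*P(blue) + P(says blue | not blue)*P(not blue)]
Numerator = 0.69 * 0.49 = 0.3381
False identification = 0.31 * 0.51 = 0.1581
P = 0.3381 / (0.3381 + 0.1581)
= 0.3381 / 0.4962
As percentage = 68.1


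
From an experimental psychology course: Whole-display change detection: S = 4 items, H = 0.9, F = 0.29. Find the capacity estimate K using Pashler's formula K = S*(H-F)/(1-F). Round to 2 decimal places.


K = S * (H - F) / (1 - F)
H - F = 0.61
1 - F = 0.71
K = 4 * 0.61 / 0.71
= 3.44


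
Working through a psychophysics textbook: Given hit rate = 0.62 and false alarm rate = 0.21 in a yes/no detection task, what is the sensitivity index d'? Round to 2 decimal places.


d' = z(HR) - z(FAR)
z(0.62) = 0.3055
z(0.21) = -0.8064
d' = 0.3055 - -0.8064
= 1.11


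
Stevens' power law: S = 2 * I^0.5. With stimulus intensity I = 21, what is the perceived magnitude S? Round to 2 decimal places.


S = 2 * 21^0.5
21^0.5 = 4.5826
S = 2 * 4.5826
= 9.17


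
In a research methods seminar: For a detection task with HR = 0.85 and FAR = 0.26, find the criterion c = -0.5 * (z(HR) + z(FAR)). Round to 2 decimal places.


c = -0.5 * (z(HR) + z(FAR))
z(0.85) = 1.0364
z(0.26) = -0.6433
c = -0.5 * (1.0364 + -0.6433)
= -0.5 * 0.3931
= -0.20


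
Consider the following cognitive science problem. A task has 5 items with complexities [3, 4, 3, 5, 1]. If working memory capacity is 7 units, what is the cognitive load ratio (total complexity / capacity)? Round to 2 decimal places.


Total complexity = 3 + 4 + 3 + 5 + 1 = 16
Load = total / capacity = 16 / 7
= 2.29


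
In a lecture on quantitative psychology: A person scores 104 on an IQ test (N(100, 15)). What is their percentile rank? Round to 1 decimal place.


z = (IQ - mean) / SD
z = (104 - 100) / 15 = 0.2667
Percentile = Phi(0.2667) * 100
Phi(0.2667) = 0.60515
= 60.5


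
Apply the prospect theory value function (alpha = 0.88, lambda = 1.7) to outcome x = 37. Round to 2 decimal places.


Since x = 37 >= 0, use v(x) = x^0.88
37^0.88 = 23.9893
v(37) = 23.99


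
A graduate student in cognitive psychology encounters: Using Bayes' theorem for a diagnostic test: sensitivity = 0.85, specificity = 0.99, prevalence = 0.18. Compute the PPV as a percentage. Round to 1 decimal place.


PPV = (sens * prev) / (sens * prev + (1-spec) * (1-prev))
Numerator = 0.85 * 0.18 = 0.153
P(positive and no disease) = (1 - spec) * (1 - prev) = (1 - 0.99) * (1 - 0.18) = 0.0082
Denominator = 0.153 + 0.0082 = 0.1612
PPV = 0.153 / 0.1612 = 0.949132
As percentage = 94.9


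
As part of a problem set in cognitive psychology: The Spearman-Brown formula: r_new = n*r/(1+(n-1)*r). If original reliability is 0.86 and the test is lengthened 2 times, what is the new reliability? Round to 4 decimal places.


r_new = n*r / (1 + (n-1)*r)
Numerator = 2 * 0.86 = 1.72
Denominator = 1 + 1 * 0.86 = 1.86
r_new = 1.72 / 1.86
= 0.9247


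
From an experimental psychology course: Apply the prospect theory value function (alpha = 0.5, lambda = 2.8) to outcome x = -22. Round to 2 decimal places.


Since x = -22 < 0, use v(x) = -lambda*(-x)^alpha
(-x) = 22
22^0.5 = 4.6904
v(-22) = -2.8 * 4.6904
= -13.13


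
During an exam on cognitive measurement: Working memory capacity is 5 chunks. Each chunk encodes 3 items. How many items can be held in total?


Total items = chunks * items_per_chunk
= 5 * 3
= 15


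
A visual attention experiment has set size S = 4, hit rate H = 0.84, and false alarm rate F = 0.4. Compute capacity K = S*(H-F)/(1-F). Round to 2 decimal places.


K = S * (H - F) / (1 - F)
H - F = 0.44
1 - F = 0.6
K = 4 * 0.44 / 0.6
= 2.93


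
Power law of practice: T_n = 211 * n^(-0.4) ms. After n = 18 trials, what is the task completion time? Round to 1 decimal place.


T_n = 211 * 18^(-0.4)
18^(-0.4) = 0.314696
T_n = 211 * 0.314696
= 66.4 ms


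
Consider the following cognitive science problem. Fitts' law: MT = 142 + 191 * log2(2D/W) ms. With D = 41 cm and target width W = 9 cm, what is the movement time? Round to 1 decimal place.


MT = 142 + 191 * log2(2*41/9)
2D/W = 9.111111
log2(9.111111) = 3.1876
MT = 142 + 191 * 3.1876
= 750.8 ms


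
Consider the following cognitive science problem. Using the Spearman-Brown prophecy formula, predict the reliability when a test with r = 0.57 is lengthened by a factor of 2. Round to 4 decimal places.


r_new = n*r / (1 + (n-1)*r)
Numerator = 2 * 0.57 = 1.14
Denominator = 1 + 1 * 0.57 = 1.57
r_new = 1.14 / 1.57
= 0.7261


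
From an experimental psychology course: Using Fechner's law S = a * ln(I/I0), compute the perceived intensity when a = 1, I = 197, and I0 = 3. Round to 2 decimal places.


S = 1 * ln(197/3)
I/I0 = 65.666667
ln(65.666667) = 4.1846
S = 1 * 4.1846
= 4.18


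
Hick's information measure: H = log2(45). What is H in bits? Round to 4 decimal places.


H = log2(n)
H = log2(45)
= 5.4919


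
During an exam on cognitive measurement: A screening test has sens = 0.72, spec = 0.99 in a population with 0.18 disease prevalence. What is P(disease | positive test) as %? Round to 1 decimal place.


PPV = (sens * prev) / (sens * prev + (1-spec) * (1-prev))
Numerator = 0.72 * 0.18 = 0.1296
P(positive and no disease) = (1 - spec) * (1 - prev) = (1 - 0.99) * (1 - 0.18) = 0.0082
Denominator = 0.1296 + 0.0082 = 0.1378
PPV = 0.1296 / 0.1378 = 0.940493
As percentage = 94.0


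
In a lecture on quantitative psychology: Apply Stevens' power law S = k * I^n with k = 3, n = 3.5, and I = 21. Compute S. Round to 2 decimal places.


S = 3 * 21^3.5
21^3.5 = 42439.2335
S = 3 * 42439.2335
= 127317.70


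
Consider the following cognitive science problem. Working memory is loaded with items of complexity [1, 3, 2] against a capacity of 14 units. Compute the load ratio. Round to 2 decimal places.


Total complexity = 1 + 3 + 2 = 6
Load = total / capacity = 6 / 14
= 0.43


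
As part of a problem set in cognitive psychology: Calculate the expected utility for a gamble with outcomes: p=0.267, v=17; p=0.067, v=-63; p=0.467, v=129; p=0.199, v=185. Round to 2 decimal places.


EU = sum(p_i * v_i)
0.267 * 17 = 4.539
0.067 * -63 = -4.221
0.467 * 129 = 60.243
0.199 * 185 = 36.815
EU = 4.539 + -4.221 + 60.243 + 36.815
= 97.38


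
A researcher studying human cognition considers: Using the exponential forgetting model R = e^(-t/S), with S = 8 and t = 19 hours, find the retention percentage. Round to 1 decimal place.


R = e^(-t/S)
-t/S = -19/8 = -2.375
R = e^(-2.375) = 0.093014
Percentage = 0.093014 * 100
= 9.3


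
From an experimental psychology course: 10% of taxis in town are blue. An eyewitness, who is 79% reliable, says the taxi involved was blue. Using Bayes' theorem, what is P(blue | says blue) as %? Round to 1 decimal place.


P(blue | says blue) = P(says blue | blue)*P(blue) / [P(says blue | blue)*P(blue) + P(says blue | not blue)*P(not blue)]
Numerator = 0.79 * 0.1 = 0.079
False identification = 0.21 * 0.9 = 0.189
P = 0.079 / (0.079 + 0.189)
= 0.079 / 0.268
As percentage = 29.5


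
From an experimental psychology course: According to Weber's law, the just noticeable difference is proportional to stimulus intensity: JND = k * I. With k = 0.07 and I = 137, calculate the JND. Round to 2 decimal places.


JND = k * I
JND = 0.07 * 137
= 9.59


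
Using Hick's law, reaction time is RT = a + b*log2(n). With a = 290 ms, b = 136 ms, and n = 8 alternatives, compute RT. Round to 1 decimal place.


RT = 290 + 136 * log2(8)
log2(8) = 3.0
RT = 290 + 136 * 3.0
= 290 + 408.0
= 698.0 ms


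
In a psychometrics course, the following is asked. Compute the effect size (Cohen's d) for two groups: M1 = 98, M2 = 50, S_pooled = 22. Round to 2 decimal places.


Cohen's d = (M1 - M2) / S_pooled
= (98 - 50) / 22
= 48 / 22
= 2.18


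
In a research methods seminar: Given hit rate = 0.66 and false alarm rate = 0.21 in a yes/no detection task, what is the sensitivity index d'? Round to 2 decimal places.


d' = z(HR) - z(FAR)
z(0.66) = 0.4125
z(0.21) = -0.8064
d' = 0.4125 - -0.8064
= 1.22


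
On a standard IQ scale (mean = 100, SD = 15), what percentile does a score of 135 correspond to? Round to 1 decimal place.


z = (IQ - mean) / SD
z = (135 - 100) / 15 = 2.3333
Percentile = Phi(2.3333) * 100
Phi(2.3333) = 0.990184
= 99.0


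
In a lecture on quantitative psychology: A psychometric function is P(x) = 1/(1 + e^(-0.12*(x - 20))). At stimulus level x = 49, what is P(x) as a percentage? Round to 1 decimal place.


P(x) = 1/(1 + e^(-0.12*(49 - 20)))
Exponent = -0.12 * 29 = -3.48
e^(-3.48) = 0.030807
P = 1/(1 + 0.030807) = 0.970114
Percentage = 97.0


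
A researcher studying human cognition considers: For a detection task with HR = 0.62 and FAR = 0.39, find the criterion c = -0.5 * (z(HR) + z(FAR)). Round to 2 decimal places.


c = -0.5 * (z(HR) + z(FAR))
z(0.62) = 0.3055
z(0.39) = -0.2793
c = -0.5 * (0.3055 + -0.2793)
= -0.5 * 0.0262
= -0.01


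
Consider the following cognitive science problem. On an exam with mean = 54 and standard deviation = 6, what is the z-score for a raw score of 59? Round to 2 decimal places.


z = (X - mu) / sigma
= (59 - 54) / 6
= 5 / 6
= 0.83


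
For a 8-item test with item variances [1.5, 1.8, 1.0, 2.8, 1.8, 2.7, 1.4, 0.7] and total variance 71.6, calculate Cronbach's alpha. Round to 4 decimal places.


alpha = (k/(k-1)) * (1 - sum(s_i^2)/s_total^2)
sum(item variances) = 13.7
k/(k-1) = 8/7 = 1.142857
1 - 13.7/71.6 = 1 - 0.191341 = 0.808659
alpha = 1.142857 * 0.808659
= 0.9242


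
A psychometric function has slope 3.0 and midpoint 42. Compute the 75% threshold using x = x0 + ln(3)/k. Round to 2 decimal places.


At P = 0.75: 0.75 = 1/(1 + e^(-k*(x-x0)))
Solving: e^(-k*(x-x0)) = 1/3
x = x0 + ln(3)/k
ln(3) = 1.0986
x = 42 + 1.0986/3.0
= 42 + 0.3662
= 42.37


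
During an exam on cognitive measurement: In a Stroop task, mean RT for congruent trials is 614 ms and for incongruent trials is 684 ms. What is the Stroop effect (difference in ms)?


Stroop effect = RT(incongruent) - RT(congruent)
= 684 - 614
= 70 ms


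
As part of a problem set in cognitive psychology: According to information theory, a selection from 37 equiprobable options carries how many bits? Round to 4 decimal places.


H = log2(n)
H = log2(37)
= 5.2095


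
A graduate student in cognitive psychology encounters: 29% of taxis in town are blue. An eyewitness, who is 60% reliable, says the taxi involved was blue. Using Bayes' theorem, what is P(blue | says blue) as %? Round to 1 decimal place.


P(blue | says blue) = P(says blue | blue)*P(blue) / [P(says blue | blue)*P(blue) + P(says blue | not blue)*P(not blue)]
Numerator = 0.6 * 0.29 = 0.174
False identification = 0.4 * 0.71 = 0.284
P = 0.174 / (0.174 + 0.284)
= 0.174 / 0.458
As percentage = 38.0


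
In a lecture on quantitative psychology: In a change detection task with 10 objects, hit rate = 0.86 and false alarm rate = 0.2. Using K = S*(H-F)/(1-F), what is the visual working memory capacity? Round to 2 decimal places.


K = S * (H - F) / (1 - F)
H - F = 0.66
1 - F = 0.8
K = 10 * 0.66 / 0.8
= 8.25


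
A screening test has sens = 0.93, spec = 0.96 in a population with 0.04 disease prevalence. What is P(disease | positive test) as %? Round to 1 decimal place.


PPV = (sens * prev) / (sens * prev + (1-spec) * (1-prev))
Numerator = 0.93 * 0.04 = 0.0372
P(positive and no disease) = (1 - spec) * (1 - prev) = (1 - 0.96) * (1 - 0.04) = 0.0384
Denominator = 0.0372 + 0.0384 = 0.0756
PPV = 0.0372 / 0.0756 = 0.492063
As percentage = 49.2


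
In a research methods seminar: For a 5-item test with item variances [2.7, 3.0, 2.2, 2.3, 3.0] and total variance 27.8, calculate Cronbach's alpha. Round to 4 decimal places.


alpha = (k/(k-1)) * (1 - sum(s_i^2)/s_total^2)
sum(item variances) = 13.2
k/(k-1) = 5/4 = 1.25
1 - 13.2/27.8 = 1 - 0.47482 = 0.52518
alpha = 1.25 * 0.52518
= 0.6565


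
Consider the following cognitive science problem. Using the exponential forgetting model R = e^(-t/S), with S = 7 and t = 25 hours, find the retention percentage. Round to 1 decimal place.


R = e^(-t/S)
-t/S = -25/7 = -3.571429
R = e^(-3.571429) = 0.028116
Percentage = 0.028116 * 100
= 2.8


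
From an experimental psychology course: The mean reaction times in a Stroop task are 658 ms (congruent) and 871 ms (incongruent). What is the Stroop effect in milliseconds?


Stroop effect = RT(incongruent) - RT(congruent)
= 871 - 658
= 213 ms


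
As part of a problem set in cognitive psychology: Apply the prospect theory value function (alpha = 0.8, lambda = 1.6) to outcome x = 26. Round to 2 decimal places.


Since x = 26 >= 0, use v(x) = x^0.8
26^0.8 = 13.5512
v(26) = 13.55


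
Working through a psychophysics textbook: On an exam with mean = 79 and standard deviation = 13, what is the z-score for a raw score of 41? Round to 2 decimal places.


z = (X - mu) / sigma
= (41 - 79) / 13
= -38 / 13
= -2.92


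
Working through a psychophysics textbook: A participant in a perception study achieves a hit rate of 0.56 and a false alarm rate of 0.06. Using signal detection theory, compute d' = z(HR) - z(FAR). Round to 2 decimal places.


d' = z(HR) - z(FAR)
z(0.56) = 0.151
z(0.06) = -1.5548
d' = 0.151 - -1.5548
= 1.71


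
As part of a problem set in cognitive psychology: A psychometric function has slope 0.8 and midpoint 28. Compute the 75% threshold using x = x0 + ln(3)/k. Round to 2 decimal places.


At P = 0.75: 0.75 = 1/(1 + e^(-k*(x-x0)))
Solving: e^(-k*(x-x0)) = 1/3
x = x0 + ln(3)/k
ln(3) = 1.0986
x = 28 + 1.0986/0.8
= 28 + 1.3732
= 29.37


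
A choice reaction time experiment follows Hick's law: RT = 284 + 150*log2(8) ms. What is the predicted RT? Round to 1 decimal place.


RT = 284 + 150 * log2(8)
log2(8) = 3.0
RT = 284 + 150 * 3.0
= 284 + 450.0
= 734.0 ms


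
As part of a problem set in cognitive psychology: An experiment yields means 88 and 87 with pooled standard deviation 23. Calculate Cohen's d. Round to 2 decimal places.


Cohen's d = (M1 - M2) / S_pooled
= (88 - 87) / 23
= 1 / 23
= 0.04


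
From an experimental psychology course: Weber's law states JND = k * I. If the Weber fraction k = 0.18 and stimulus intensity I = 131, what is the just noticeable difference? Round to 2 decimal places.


JND = k * I
JND = 0.18 * 131
= 23.58


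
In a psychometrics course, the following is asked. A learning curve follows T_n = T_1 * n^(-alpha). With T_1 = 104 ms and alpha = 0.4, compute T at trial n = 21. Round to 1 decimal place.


T_n = 104 * 21^(-0.4)
21^(-0.4) = 0.295878
T_n = 104 * 0.295878
= 30.8 ms


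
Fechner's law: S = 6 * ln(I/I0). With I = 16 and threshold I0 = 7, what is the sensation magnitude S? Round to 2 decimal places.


S = 6 * ln(16/7)
I/I0 = 2.285714
ln(2.285714) = 0.8267
S = 6 * 0.8267
= 4.96


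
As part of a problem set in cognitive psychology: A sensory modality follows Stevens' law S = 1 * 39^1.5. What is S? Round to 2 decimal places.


S = 1 * 39^1.5
39^1.5 = 243.5549
S = 1 * 243.5549
= 243.55


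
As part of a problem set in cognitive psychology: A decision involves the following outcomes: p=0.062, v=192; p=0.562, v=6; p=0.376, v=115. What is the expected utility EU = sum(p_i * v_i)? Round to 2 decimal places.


EU = sum(p_i * v_i)
0.062 * 192 = 11.904
0.562 * 6 = 3.372
0.376 * 115 = 43.24
EU = 11.904 + 3.372 + 43.24
= 58.52


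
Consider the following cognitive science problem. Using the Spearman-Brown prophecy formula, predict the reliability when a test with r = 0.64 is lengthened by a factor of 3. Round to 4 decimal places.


r_new = n*r / (1 + (n-1)*r)
Numerator = 3 * 0.64 = 1.92
Denominator = 1 + 2 * 0.64 = 2.28
r_new = 1.92 / 2.28
= 0.8421


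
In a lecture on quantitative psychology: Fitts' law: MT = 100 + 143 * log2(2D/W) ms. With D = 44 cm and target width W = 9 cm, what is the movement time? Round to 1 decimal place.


MT = 100 + 143 * log2(2*44/9)
2D/W = 9.777778
log2(9.777778) = 3.2895
MT = 100 + 143 * 3.2895
= 570.4 ms


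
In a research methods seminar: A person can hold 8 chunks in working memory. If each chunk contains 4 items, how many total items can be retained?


Total items = chunks * items_per_chunk
= 8 * 4
= 32


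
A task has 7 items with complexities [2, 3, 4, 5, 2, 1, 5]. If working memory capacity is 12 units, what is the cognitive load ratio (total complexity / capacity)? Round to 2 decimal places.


Total complexity = 2 + 3 + 4 + 5 + 2 + 1 + 5 = 22
Load = total / capacity = 22 / 12
= 1.83


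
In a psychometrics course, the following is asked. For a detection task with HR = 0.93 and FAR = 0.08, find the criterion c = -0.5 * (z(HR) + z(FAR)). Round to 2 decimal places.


c = -0.5 * (z(HR) + z(FAR))
z(0.93) = 1.4758
z(0.08) = -1.4051
c = -0.5 * (1.4758 + -1.4051)
= -0.5 * 0.0707
= -0.04


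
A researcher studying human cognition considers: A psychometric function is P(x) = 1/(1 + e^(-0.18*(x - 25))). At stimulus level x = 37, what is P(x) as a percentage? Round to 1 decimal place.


P(x) = 1/(1 + e^(-0.18*(37 - 25)))
Exponent = -0.18 * 12 = -2.16
e^(-2.16) = 0.115325
P = 1/(1 + 0.115325) = 0.8966
Percentage = 89.7


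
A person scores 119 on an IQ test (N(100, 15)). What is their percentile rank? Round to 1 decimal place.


z = (IQ - mean) / SD
z = (119 - 100) / 15 = 1.2667
Percentile = Phi(1.2667) * 100
Phi(1.2667) = 0.897369
= 89.7


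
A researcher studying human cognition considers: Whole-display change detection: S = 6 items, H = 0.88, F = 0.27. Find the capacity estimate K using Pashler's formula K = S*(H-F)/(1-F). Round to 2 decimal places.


K = S * (H - F) / (1 - F)
H - F = 0.61
1 - F = 0.73
K = 6 * 0.61 / 0.73
= 5.01


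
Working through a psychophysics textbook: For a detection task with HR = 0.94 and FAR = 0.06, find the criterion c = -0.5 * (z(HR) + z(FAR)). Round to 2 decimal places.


c = -0.5 * (z(HR) + z(FAR))
z(0.94) = 1.5548
z(0.06) = -1.5548
c = -0.5 * (1.5548 + -1.5548)
= -0.5 * 0.0
= 0.00


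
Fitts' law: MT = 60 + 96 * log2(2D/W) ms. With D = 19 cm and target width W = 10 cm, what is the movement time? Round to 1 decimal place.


MT = 60 + 96 * log2(2*19/10)
2D/W = 3.8
log2(3.8) = 1.926
MT = 60 + 96 * 1.926
= 244.9 ms


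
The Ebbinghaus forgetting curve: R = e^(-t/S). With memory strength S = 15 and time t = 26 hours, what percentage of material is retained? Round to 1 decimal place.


R = e^(-t/S)
-t/S = -26/15 = -1.733333
R = e^(-1.733333) = 0.176695
Percentage = 0.176695 * 100
= 17.7


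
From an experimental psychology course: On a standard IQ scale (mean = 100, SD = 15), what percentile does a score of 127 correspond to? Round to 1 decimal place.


z = (IQ - mean) / SD
z = (127 - 100) / 15 = 1.8
Percentile = Phi(1.8) * 100
Phi(1.8) = 0.96407
= 96.4


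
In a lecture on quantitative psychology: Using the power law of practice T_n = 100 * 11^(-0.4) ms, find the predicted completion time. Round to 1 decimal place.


T_n = 100 * 11^(-0.4)
11^(-0.4) = 0.383215
T_n = 100 * 0.383215
= 38.3 ms


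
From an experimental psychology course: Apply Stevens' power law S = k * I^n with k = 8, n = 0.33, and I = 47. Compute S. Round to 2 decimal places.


S = 8 * 47^0.33
47^0.33 = 3.5628
S = 8 * 3.5628
= 28.50


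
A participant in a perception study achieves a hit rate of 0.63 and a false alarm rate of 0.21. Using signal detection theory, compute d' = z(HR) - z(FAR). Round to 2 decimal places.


d' = z(HR) - z(FAR)
z(0.63) = 0.3319
z(0.21) = -0.8064
d' = 0.3319 - -0.8064
= 1.14


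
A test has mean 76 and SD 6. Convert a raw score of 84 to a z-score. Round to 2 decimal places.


z = (X - mu) / sigma
= (84 - 76) / 6
= 8 / 6
= 1.33


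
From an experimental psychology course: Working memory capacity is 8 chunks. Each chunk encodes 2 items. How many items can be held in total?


Total items = chunks * items_per_chunk
= 8 * 2
= 16


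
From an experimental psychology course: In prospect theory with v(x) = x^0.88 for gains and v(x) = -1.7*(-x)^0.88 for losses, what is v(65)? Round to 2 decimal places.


Since x = 65 >= 0, use v(x) = x^0.88
65^0.88 = 39.388
v(65) = 39.39


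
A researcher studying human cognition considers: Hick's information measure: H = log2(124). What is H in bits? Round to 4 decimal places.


H = log2(n)
H = log2(124)
= 6.9542


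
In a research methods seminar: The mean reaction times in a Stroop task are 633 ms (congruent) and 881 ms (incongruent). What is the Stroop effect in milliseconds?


Stroop effect = RT(incongruent) - RT(congruent)
= 881 - 633
= 248 ms


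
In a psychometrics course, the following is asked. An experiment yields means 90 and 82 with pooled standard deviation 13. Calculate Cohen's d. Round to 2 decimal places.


Cohen's d = (M1 - M2) / S_pooled
= (90 - 82) / 13
= 8 / 13
= 0.62


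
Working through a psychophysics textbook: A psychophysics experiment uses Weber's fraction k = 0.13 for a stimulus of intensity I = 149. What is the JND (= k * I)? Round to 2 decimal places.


JND = k * I
JND = 0.13 * 149
= 19.37


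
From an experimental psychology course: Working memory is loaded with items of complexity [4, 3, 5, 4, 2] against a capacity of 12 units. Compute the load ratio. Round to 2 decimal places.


Total complexity = 4 + 3 + 5 + 4 + 2 = 18
Load = total / capacity = 18 / 12
= 1.50


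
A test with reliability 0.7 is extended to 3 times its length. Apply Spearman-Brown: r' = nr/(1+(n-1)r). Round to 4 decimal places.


r_new = n*r / (1 + (n-1)*r)
Numerator = 3 * 0.7 = 2.1
Denominator = 1 + 2 * 0.7 = 2.4
r_new = 2.1 / 2.4
= 0.8750


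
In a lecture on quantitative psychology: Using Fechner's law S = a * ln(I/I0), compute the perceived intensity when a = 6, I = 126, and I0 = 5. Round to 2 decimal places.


S = 6 * ln(126/5)
I/I0 = 25.2
ln(25.2) = 3.2268
S = 6 * 3.2268
= 19.36


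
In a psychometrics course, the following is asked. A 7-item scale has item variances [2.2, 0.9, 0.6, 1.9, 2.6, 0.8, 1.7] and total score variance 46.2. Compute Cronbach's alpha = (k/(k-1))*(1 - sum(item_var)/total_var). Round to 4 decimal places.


alpha = (k/(k-1)) * (1 - sum(s_i^2)/s_total^2)
sum(item variances) = 10.7
k/(k-1) = 7/6 = 1.166667
1 - 10.7/46.2 = 1 - 0.231602 = 0.768398
alpha = 1.166667 * 0.768398
= 0.8965


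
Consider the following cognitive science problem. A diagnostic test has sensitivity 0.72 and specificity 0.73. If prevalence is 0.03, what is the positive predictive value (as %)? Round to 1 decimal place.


PPV = (sens * prev) / (sens * prev + (1-spec) * (1-prev))
Numerator = 0.72 * 0.03 = 0.0216
P(positive and no disease) = (1 - spec) * (1 - prev) = (1 - 0.73) * (1 - 0.03) = 0.2619
Denominator = 0.0216 + 0.2619 = 0.2835
PPV = 0.0216 / 0.2835 = 0.07619
As percentage = 7.6


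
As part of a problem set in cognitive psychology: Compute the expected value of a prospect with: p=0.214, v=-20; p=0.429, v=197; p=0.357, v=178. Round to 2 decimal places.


EU = sum(p_i * v_i)
0.214 * -20 = -4.28
0.429 * 197 = 84.513
0.357 * 178 = 63.546
EU = -4.28 + 84.513 + 63.546
= 143.78


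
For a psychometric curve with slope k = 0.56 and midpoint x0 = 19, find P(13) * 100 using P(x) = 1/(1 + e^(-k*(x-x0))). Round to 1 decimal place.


P(x) = 1/(1 + e^(-0.56*(13 - 19)))
Exponent = -0.56 * -6 = 3.36
e^(3.36) = 28.789191
P = 1/(1 + 28.789191) = 0.033569
Percentage = 3.4


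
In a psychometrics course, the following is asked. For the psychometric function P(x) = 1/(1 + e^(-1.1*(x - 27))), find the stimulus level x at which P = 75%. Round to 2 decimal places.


At P = 0.75: 0.75 = 1/(1 + e^(-k*(x-x0)))
Solving: e^(-k*(x-x0)) = 1/3
x = x0 + ln(3)/k
ln(3) = 1.0986
x = 27 + 1.0986/1.1
= 27 + 0.9987
= 28.00


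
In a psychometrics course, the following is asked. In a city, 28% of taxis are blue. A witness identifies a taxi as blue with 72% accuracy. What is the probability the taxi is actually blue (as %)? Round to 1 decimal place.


P(blue | says blue) = P(says blue | blue)*P(blue) / [P(says blue | blue)*P(blue) + P(says blue | not blue)*P(not blue)]
Numerator = 0.72 * 0.28 = 0.2016
False identification = 0.28 * 0.72 = 0.2016
P = 0.2016 / (0.2016 + 0.2016)
= 0.2016 / 0.4032
As percentage = 50.0


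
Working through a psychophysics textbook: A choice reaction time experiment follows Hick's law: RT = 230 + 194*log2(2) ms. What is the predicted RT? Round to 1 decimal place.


RT = 230 + 194 * log2(2)
log2(2) = 1.0
RT = 230 + 194 * 1.0
= 230 + 194.0
= 424.0 ms


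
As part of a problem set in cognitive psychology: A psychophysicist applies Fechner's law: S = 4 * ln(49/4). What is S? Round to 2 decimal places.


S = 4 * ln(49/4)
I/I0 = 12.25
ln(12.25) = 2.5055
S = 4 * 2.5055
= 10.02


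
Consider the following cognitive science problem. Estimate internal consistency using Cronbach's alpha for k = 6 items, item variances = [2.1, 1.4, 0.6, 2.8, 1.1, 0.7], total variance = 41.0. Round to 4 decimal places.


alpha = (k/(k-1)) * (1 - sum(s_i^2)/s_total^2)
sum(item variances) = 8.7
k/(k-1) = 6/5 = 1.2
1 - 8.7/41.0 = 1 - 0.212195 = 0.787805
alpha = 1.2 * 0.787805
= 0.9454


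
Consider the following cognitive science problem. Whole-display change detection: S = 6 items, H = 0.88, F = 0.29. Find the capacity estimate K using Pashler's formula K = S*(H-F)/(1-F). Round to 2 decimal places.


K = S * (H - F) / (1 - F)
H - F = 0.59
1 - F = 0.71
K = 6 * 0.59 / 0.71
= 4.99


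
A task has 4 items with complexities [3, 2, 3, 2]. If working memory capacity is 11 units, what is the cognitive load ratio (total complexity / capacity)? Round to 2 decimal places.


Total complexity = 3 + 2 + 3 + 2 = 10
Load = total / capacity = 10 / 11
= 0.91


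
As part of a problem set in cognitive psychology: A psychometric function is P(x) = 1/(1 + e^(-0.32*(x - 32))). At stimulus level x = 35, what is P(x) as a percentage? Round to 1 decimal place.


P(x) = 1/(1 + e^(-0.32*(35 - 32)))
Exponent = -0.32 * 3 = -0.96
e^(-0.96) = 0.382893
P = 1/(1 + 0.382893) = 0.723122
Percentage = 72.3


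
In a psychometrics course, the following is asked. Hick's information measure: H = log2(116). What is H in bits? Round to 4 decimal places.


H = log2(n)
H = log2(116)
= 6.8580


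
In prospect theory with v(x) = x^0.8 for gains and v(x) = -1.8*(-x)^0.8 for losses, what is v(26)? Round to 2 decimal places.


Since x = 26 >= 0, use v(x) = x^0.8
26^0.8 = 13.5512
v(26) = 13.55


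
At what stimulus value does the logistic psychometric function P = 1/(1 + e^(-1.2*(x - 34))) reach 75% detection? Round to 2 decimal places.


At P = 0.75: 0.75 = 1/(1 + e^(-k*(x-x0)))
Solving: e^(-k*(x-x0)) = 1/3
x = x0 + ln(3)/k
ln(3) = 1.0986
x = 34 + 1.0986/1.2
= 34 + 0.9155
= 34.92


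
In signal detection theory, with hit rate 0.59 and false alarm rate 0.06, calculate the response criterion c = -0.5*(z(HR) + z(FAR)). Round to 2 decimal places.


c = -0.5 * (z(HR) + z(FAR))
z(0.59) = 0.2275
z(0.06) = -1.5548
c = -0.5 * (0.2275 + -1.5548)
= -0.5 * -1.3273
= 0.66


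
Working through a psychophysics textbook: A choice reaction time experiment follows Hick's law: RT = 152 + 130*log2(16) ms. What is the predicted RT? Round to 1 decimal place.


RT = 152 + 130 * log2(16)
log2(16) = 4.0
RT = 152 + 130 * 4.0
= 152 + 520.0
= 672.0 ms


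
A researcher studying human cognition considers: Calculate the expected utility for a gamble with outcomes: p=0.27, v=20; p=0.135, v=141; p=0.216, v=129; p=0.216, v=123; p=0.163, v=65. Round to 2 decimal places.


EU = sum(p_i * v_i)
0.27 * 20 = 5.4
0.135 * 141 = 19.035
0.216 * 129 = 27.864
0.216 * 123 = 26.568
0.163 * 65 = 10.595
EU = 5.4 + 19.035 + 27.864 + 26.568 + 10.595
= 89.46


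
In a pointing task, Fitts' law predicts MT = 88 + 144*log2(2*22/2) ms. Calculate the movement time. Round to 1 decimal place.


MT = 88 + 144 * log2(2*22/2)
2D/W = 22.0
log2(22.0) = 4.4594
MT = 88 + 144 * 4.4594
= 730.2 ms


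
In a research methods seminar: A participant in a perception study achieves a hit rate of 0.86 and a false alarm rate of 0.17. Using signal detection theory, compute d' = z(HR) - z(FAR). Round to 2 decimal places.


d' = z(HR) - z(FAR)
z(0.86) = 1.0803
z(0.17) = -0.9542
d' = 1.0803 - -0.9542
= 2.03


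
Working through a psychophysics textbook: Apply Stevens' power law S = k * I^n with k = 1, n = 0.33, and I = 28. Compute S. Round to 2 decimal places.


S = 1 * 28^0.33
28^0.33 = 3.003
S = 1 * 3.003
= 3.00


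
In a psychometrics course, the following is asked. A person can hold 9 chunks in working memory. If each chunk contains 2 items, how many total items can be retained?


Total items = chunks * items_per_chunk
= 9 * 2
= 18


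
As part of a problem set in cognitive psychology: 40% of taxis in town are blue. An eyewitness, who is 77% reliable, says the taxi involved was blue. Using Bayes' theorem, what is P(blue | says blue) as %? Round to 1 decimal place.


P(blue | says blue) = P(says blue | blue)*P(blue) / [P(says blue | blue)*P(blue) + P(says blue | not blue)*P(not blue)]
Numerator = 0.77 * 0.4 = 0.308
False identification = 0.23 * 0.6 = 0.138
P = 0.308 / (0.308 + 0.138)
= 0.308 / 0.446
As percentage = 69.1


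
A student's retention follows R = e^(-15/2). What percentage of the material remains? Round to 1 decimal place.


R = e^(-t/S)
-t/S = -15/2 = -7.5
R = e^(-7.5) = 0.000553
Percentage = 0.000553 * 100
= 0.1


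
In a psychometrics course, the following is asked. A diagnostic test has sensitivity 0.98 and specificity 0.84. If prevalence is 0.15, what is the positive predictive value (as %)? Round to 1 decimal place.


PPV = (sens * prev) / (sens * prev + (1-spec) * (1-prev))
Numerator = 0.98 * 0.15 = 0.147
P(positive and no disease) = (1 - spec) * (1 - prev) = (1 - 0.84) * (1 - 0.15) = 0.136
Denominator = 0.147 + 0.136 = 0.283
PPV = 0.147 / 0.283 = 0.519435
As percentage = 51.9


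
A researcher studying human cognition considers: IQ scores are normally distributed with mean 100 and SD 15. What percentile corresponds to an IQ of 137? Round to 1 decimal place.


z = (IQ - mean) / SD
z = (137 - 100) / 15 = 2.4667
Percentile = Phi(2.4667) * 100
Phi(2.4667) = 0.993182
= 99.3


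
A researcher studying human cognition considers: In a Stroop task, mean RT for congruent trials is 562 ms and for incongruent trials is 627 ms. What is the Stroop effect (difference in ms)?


Stroop effect = RT(incongruent) - RT(congruent)
= 627 - 562
= 65 ms


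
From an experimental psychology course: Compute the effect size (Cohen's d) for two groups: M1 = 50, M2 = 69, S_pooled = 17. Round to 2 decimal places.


Cohen's d = (M1 - M2) / S_pooled
= (50 - 69) / 17
= -19 / 17
= -1.12


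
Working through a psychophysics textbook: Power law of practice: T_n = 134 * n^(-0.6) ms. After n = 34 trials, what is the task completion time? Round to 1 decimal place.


T_n = 134 * 34^(-0.6)
34^(-0.6) = 0.120535
T_n = 134 * 0.120535
= 16.2 ms


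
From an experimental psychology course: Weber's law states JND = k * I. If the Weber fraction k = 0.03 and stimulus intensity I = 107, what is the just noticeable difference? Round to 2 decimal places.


JND = k * I
JND = 0.03 * 107
= 3.21


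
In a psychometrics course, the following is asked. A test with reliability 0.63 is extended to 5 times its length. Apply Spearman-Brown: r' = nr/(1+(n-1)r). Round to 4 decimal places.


r_new = n*r / (1 + (n-1)*r)
Numerator = 5 * 0.63 = 3.15
Denominator = 1 + 4 * 0.63 = 3.52
r_new = 3.15 / 3.52
= 0.8949


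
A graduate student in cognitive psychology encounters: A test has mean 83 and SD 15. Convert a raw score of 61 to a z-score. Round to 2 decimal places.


z = (X - mu) / sigma
= (61 - 83) / 15
= -22 / 15
= -1.47


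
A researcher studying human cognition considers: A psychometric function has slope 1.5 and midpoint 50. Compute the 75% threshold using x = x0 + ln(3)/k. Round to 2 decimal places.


At P = 0.75: 0.75 = 1/(1 + e^(-k*(x-x0)))
Solving: e^(-k*(x-x0)) = 1/3
x = x0 + ln(3)/k
ln(3) = 1.0986
x = 50 + 1.0986/1.5
= 50 + 0.7324
= 50.73


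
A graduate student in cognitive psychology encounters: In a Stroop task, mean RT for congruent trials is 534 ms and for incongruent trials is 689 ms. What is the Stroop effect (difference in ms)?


Stroop effect = RT(incongruent) - RT(congruent)
= 689 - 534
= 155 ms


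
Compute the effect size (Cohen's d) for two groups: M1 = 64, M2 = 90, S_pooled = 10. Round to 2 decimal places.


Cohen's d = (M1 - M2) / S_pooled
= (64 - 90) / 10
= -26 / 10
= -2.60


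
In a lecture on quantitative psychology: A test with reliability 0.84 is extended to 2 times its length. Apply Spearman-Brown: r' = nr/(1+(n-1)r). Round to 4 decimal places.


r_new = n*r / (1 + (n-1)*r)
Numerator = 2 * 0.84 = 1.68
Denominator = 1 + 1 * 0.84 = 1.84
r_new = 1.68 / 1.84
= 0.9130


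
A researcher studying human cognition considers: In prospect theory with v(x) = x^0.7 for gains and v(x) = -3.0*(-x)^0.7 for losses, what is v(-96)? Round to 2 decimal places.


Since x = -96 < 0, use v(x) = -lambda*(-x)^alpha
(-x) = 96
96^0.7 = 24.4112
v(-96) = -3.0 * 24.4112
= -73.23


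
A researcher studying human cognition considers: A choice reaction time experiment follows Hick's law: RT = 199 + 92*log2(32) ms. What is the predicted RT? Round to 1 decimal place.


RT = 199 + 92 * log2(32)
log2(32) = 5.0
RT = 199 + 92 * 5.0
= 199 + 460.0
= 659.0 ms


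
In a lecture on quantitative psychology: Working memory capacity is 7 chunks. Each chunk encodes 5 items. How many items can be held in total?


Total items = chunks * items_per_chunk
= 7 * 5
= 35


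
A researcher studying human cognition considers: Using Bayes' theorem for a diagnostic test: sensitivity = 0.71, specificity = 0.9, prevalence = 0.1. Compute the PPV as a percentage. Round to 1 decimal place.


PPV = (sens * prev) / (sens * prev + (1-spec) * (1-prev))
Numerator = 0.71 * 0.1 = 0.071
P(positive and no disease) = (1 - spec) * (1 - prev) = (1 - 0.9) * (1 - 0.1) = 0.09
Denominator = 0.071 + 0.09 = 0.161
PPV = 0.071 / 0.161 = 0.440994
As percentage = 44.1


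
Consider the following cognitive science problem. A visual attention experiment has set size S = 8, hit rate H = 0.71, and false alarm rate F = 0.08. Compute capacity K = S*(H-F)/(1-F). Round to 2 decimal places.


K = S * (H - F) / (1 - F)
H - F = 0.63
1 - F = 0.92
K = 8 * 0.63 / 0.92
= 5.48


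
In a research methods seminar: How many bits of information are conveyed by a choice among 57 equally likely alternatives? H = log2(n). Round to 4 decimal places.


H = log2(n)
H = log2(57)
= 5.8329


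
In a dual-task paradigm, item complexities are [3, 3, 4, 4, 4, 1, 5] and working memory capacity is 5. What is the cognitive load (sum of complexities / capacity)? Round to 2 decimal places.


Total complexity = 3 + 3 + 4 + 4 + 4 + 1 + 5 = 24
Load = total / capacity = 24 / 5
= 4.80


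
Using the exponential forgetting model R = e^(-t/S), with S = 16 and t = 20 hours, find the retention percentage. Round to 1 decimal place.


R = e^(-t/S)
-t/S = -20/16 = -1.25
R = e^(-1.25) = 0.286505
Percentage = 0.286505 * 100
= 28.7


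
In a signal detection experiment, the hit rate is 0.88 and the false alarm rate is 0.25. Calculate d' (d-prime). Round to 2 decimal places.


d' = z(HR) - z(FAR)
z(0.88) = 1.175
z(0.25) = -0.6745
d' = 1.175 - -0.6745
= 1.85


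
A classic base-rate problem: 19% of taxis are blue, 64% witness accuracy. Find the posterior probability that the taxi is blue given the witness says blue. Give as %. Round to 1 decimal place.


P(blue | says blue) = P(says blue | blue)*P(blue) / [P(says blue | blue)*P(blue) + P(says blue | not blue)*P(not blue)]
Numerator = 0.64 * 0.19 = 0.1216
False identification = 0.36 * 0.81 = 0.2916
P = 0.1216 / (0.1216 + 0.2916)
= 0.1216 / 0.4132
As percentage = 29.4
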